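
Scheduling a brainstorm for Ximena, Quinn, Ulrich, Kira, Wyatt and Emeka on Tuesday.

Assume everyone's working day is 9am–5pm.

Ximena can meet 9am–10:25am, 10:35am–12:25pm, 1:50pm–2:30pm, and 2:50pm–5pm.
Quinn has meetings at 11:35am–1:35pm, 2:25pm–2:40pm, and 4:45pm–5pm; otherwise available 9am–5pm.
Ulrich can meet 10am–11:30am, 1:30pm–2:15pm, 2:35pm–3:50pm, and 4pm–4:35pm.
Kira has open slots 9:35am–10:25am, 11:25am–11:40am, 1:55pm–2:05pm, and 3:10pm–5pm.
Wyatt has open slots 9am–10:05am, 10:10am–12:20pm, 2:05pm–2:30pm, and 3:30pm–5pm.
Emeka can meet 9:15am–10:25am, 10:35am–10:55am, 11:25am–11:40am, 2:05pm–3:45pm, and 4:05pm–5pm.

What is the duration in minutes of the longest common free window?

30 minutes

Quinn free within 09:00–17:00: 09:00–11:35, 13:35–14:25, 14:40–16:45.
Ximena ∩ Quinn: 09:00–10:25, 10:35–11:35, 13:50–14:25, 14:50–16:45.
Ximena ∩ Quinn ∩ Ulrich: 10:00–10:25, 10:35–11:30, 13:50–14:15, 14:50–15:50, 16:00–16:35.
Ximena ∩ Quinn ∩ Ulrich ∩ Kira: 10:00–10:25, 11:25–11:30, 13:55–14:05, 15:10–15:50, 16:00–16:35.
Ximena ∩ Quinn ∩ Ulrich ∩ Kira ∩ Wyatt: 10:00–10:05, 10:10–10:25, 11:25–11:30, 15:30–15:50, 16:00–16:35.
Ximena ∩ Quinn ∩ Ulrich ∩ Kira ∩ Wyatt ∩ Emeka: 10:00–10:05, 10:10–10:25, 11:25–11:30, 15:30–15:45, 16:05–16:35.
Common window lengths: 5, 15, 5, 15, 30 min; longest is 30.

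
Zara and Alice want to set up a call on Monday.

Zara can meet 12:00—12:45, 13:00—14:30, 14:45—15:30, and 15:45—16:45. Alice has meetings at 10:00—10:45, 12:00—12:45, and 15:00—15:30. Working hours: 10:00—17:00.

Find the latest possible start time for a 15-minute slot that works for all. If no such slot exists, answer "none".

16:30

Alice free within 10:00–17:00: 10:45–12:00, 12:45–15:00, 15:30–17:00.
Zara ∩ Alice: 13:00–14:30, 14:45–15:00, 15:45–16:45.
Windows ≥ 15 min: 13:00–14:30, 14:45–15:00, 15:45–16:45.
Latest start in the last window 15:45–16:45 is 16:45 − 15 min = 16:30.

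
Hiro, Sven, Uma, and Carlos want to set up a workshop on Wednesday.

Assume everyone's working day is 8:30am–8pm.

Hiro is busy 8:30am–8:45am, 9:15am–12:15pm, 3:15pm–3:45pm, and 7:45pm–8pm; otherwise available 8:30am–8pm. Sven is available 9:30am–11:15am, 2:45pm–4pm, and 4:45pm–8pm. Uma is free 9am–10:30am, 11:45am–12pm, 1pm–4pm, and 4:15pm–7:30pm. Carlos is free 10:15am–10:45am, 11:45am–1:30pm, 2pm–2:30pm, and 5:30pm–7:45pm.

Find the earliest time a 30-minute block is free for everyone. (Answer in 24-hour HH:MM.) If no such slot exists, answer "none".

17:30

Hiro free within 08:30–20:00: 08:45–09:15, 12:15–15:15, 15:45–19:45.
Hiro ∩ Sven: 14:45–15:15, 15:45–16:00, 16:45–19:45.
Hiro ∩ Sven ∩ Uma: 14:45–15:15, 15:45–16:00, 16:45–19:30.
Hiro ∩ Sven ∩ Uma ∩ Carlos: 17:30–19:30.
Windows ≥ 30 min: 17:30–19:30.
Earliest such window starts at 17:30.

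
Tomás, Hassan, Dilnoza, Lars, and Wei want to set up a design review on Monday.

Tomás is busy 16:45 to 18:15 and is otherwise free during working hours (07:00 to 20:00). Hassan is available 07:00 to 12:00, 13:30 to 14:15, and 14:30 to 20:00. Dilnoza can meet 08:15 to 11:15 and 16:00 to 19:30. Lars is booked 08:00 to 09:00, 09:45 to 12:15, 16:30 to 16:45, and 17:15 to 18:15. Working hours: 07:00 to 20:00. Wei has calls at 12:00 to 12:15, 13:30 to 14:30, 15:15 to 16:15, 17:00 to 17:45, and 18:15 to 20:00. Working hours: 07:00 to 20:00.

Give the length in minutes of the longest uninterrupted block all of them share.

45 minutes

Tomás free within 07:00–20:00: 07:00–16:45, 18:15–20:00.
Lars free within 07:00–20:00: 07:00–08:00, 09:00–09:45, 12:15–16:30, 16:45–17:15, 18:15–20:00.
Wei free within 07:00–20:00: 07:00–12:00, 12:15–13:30, 14:30–15:15, 16:15–17:00, 17:45–18:15.
Tomás ∩ Hassan: 07:00–12:00, 13:30–14:15, 14:30–16:45, 18:15–20:00.
Tomás ∩ Hassan ∩ Dilnoza: 08:15–11:15, 16:00–16:45, 18:15–19:30.
Tomás ∩ Hassan ∩ Dilnoza ∩ Lars: 09:00–09:45, 16:00–16:30, 18:15–19:30.
Tomás ∩ Hassan ∩ Dilnoza ∩ Lars ∩ Wei: 09:00–09:45, 16:15–16:30.
Common window lengths: 45, 15 min; longest is 45.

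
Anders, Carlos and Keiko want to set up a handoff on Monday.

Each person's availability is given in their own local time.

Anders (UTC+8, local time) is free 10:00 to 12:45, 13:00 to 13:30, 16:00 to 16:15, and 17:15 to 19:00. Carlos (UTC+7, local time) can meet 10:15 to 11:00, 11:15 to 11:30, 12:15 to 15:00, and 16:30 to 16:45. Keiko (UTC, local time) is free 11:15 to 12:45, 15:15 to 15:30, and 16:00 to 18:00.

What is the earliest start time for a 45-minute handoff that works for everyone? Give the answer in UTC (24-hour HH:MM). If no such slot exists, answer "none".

Anders → UTC: 02:00–04:45, 05:00–05:30, 08:00–08:15, 09:15–11:00.
Carlos → UTC: 03:15–04:00, 04:15–04:30, 05:15–08:00, 09:30–09:45.
Keiko → UTC: 11:15–12:45, 15:15–15:30, 16:00–18:00.
Anders ∩ Carlos: 03:15–04:00, 04:15–04:30, 05:15–05:30, 09:30–09:45.
Anders ∩ Carlos ∩ Keiko: (none).
Windows ≥ 45 min: (none).

none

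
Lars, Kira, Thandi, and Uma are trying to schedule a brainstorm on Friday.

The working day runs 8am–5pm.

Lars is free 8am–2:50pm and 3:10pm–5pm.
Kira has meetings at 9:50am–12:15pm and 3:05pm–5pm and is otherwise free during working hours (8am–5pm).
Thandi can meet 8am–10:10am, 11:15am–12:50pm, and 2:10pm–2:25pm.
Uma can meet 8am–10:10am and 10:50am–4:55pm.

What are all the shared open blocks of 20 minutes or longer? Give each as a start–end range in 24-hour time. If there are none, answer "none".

08:00–09:50, 12:15–12:50

Kira free within 08:00–17:00: 08:00–09:50, 12:15–15:05.
Lars ∩ Kira: 08:00–09:50, 12:15–14:50.
Lars ∩ Kira ∩ Thandi: 08:00–09:50, 12:15–12:50, 14:10–14:25.
Lars ∩ Kira ∩ Thandi ∩ Uma: 08:00–09:50, 12:15–12:50, 14:10–14:25.
Windows ≥ 20 min: 08:00–09:50, 12:15–12:50.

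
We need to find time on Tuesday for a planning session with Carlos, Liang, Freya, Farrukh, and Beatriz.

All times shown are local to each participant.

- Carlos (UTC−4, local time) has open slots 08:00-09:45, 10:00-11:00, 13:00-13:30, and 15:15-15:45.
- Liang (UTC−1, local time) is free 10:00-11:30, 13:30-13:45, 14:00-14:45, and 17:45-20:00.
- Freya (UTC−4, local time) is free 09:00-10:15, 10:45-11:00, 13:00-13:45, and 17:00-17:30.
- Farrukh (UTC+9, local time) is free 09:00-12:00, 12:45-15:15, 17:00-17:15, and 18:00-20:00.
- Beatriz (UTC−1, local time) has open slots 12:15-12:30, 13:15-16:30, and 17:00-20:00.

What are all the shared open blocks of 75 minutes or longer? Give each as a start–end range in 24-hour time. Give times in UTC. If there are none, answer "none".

Carlos → UTC: 12:00–13:45, 14:00–15:00, 17:00–17:30, 19:15–19:45.
Liang → UTC: 11:00–12:30, 14:30–14:45, 15:00–15:45, 18:45–21:00.
Freya → UTC: 13:00–14:15, 14:45–15:00, 17:00–17:45, 21:00–21:30.
Farrukh → UTC: 00:00–03:00, 03:45–06:15, 08:00–08:15, 09:00–11:00.
Beatriz → UTC: 13:15–13:30, 14:15–17:30, 18:00–21:00.
Carlos ∩ Liang: 12:00–12:30, 14:30–14:45, 19:15–19:45.
Carlos ∩ Liang ∩ Freya: (none).
Carlos ∩ Liang ∩ Freya ∩ Farrukh: (none).
Carlos ∩ Liang ∩ Freya ∩ Farrukh ∩ Beatriz: (none).
Windows ≥ 75 min: (none).

none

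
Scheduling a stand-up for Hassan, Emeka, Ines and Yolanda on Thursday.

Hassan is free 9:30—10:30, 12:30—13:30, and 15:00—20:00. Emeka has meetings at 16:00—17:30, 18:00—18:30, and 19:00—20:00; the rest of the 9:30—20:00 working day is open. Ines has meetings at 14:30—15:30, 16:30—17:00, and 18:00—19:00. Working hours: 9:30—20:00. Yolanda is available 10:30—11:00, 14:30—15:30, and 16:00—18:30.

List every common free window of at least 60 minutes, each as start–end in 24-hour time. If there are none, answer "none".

Emeka free within 09:30–20:00: 09:30–16:00, 17:30–18:00, 18:30–19:00.
Ines free within 09:30–20:00: 09:30–14:30, 15:30–16:30, 17:00–18:00, 19:00–20:00.
Hassan ∩ Emeka: 09:30–10:30, 12:30–13:30, 15:00–16:00, 17:30–18:00, 18:30–19:00.
Hassan ∩ Emeka ∩ Ines: 09:30–10:30, 12:30–13:30, 15:30–16:00, 17:30–18:00.
Hassan ∩ Emeka ∩ Ines ∩ Yolanda: 17:30–18:00.
Windows ≥ 60 min: (none).

none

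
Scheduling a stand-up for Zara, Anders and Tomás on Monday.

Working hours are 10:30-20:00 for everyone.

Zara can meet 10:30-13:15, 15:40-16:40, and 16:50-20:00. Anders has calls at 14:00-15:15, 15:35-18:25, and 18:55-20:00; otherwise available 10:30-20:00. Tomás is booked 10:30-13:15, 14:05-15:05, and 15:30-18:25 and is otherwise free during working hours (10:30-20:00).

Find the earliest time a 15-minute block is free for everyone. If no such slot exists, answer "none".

18:25

Anders free within 10:30–20:00: 10:30–14:00, 15:15–15:35, 18:25–18:55.
Tomás free within 10:30–20:00: 13:15–14:05, 15:05–15:30, 18:25–20:00.
Zara ∩ Anders: 10:30–13:15, 18:25–18:55.
Zara ∩ Anders ∩ Tomás: 18:25–18:55.
Windows ≥ 15 min: 18:25–18:55.
Earliest such window starts at 18:25.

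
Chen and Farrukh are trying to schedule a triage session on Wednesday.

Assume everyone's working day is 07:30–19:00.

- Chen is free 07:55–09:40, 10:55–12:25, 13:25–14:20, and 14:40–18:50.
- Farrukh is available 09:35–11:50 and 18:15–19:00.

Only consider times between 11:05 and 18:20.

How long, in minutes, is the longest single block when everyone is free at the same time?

45 minutes

Chen ∩ Farrukh: 09:35–09:40, 10:55–11:50, 18:15–18:50.
Restricted to 11:05–18:20: 11:05–11:50, 18:15–18:20.
Common window lengths: 45, 5 min; longest is 45.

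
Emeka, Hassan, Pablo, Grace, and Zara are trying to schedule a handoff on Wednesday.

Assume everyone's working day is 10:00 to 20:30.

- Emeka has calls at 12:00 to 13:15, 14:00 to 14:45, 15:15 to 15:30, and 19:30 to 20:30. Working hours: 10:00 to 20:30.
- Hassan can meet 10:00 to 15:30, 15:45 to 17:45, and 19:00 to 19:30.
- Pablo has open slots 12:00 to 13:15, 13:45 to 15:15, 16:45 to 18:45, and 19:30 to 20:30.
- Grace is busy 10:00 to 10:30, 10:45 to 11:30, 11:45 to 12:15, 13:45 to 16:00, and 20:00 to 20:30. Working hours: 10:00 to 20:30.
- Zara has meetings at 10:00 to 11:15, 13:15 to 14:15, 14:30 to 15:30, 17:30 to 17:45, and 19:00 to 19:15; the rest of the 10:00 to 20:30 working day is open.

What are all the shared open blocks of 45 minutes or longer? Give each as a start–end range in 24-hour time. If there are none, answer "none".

16:45–17:30

Emeka free within 10:00–20:30: 10:00–12:00, 13:15–14:00, 14:45–15:15, 15:30–19:30.
Grace free within 10:00–20:30: 10:30–10:45, 11:30–11:45, 12:15–13:45, 16:00–20:00.
Zara free within 10:00–20:30: 11:15–13:15, 14:15–14:30, 15:30–17:30, 17:45–19:00, 19:15–20:30.
Emeka ∩ Hassan: 10:00–12:00, 13:15–14:00, 14:45–15:15, 15:45–17:45, 19:00–19:30.
Emeka ∩ Hassan ∩ Pablo: 13:45–14:00, 14:45–15:15, 16:45–17:45.
Emeka ∩ Hassan ∩ Pablo ∩ Grace: 16:45–17:45.
Emeka ∩ Hassan ∩ Pablo ∩ Grace ∩ Zara: 16:45–17:30.
Windows ≥ 45 min: 16:45–17:30.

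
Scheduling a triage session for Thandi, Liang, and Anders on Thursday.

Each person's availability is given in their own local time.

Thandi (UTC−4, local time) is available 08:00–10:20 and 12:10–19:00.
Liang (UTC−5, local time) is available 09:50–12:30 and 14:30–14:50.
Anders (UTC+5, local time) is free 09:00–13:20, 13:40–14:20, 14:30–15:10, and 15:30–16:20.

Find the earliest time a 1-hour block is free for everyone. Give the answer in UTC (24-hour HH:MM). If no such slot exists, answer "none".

none

Thandi → UTC: 12:00–14:20, 16:10–23:00.
Liang → UTC: 14:50–17:30, 19:30–19:50.
Anders → UTC: 04:00–08:20, 08:40–09:20, 09:30–10:10, 10:30–11:20.
Thandi ∩ Liang: 16:10–17:30, 19:30–19:50.
Thandi ∩ Liang ∩ Anders: (none).
Windows ≥ 60 min: (none).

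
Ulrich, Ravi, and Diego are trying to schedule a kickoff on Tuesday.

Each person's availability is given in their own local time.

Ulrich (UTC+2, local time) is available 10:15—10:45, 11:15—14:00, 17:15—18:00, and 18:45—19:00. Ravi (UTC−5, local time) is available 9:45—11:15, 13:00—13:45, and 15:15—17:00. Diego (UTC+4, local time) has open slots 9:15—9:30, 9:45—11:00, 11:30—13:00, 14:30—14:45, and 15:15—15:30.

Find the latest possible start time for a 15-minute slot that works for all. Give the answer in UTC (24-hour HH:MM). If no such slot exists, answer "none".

Ulrich → UTC: 08:15–08:45, 09:15–12:00, 15:15–16:00, 16:45–17:00.
Ravi → UTC: 14:45–16:15, 18:00–18:45, 20:15–22:00.
Diego → UTC: 05:15–05:30, 05:45–07:00, 07:30–09:00, 10:30–10:45, 11:15–11:30.
Ulrich ∩ Ravi: 15:15–16:00.
Ulrich ∩ Ravi ∩ Diego: (none).
Windows ≥ 15 min: (none).

none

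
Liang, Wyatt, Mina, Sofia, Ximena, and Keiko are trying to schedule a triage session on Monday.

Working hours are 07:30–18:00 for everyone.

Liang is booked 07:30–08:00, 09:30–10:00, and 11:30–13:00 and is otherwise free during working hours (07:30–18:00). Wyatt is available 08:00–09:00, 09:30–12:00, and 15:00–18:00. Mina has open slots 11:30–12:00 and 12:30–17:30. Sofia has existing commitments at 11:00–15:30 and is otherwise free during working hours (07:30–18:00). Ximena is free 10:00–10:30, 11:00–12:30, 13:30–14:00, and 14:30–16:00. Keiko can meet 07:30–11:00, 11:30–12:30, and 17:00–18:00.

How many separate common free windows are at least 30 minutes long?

Liang free within 07:30–18:00: 08:00–09:30, 10:00–11:30, 13:00–18:00.
Sofia free within 07:30–18:00: 07:30–11:00, 15:30–18:00.
Liang ∩ Wyatt: 08:00–09:00, 10:00–11:30, 15:00–18:00.
Liang ∩ Wyatt ∩ Mina: 15:00–17:30.
Liang ∩ Wyatt ∩ Mina ∩ Sofia: 15:30–17:30.
Liang ∩ Wyatt ∩ Mina ∩ Sofia ∩ Ximena: 15:30–16:00.
Liang ∩ Wyatt ∩ Mina ∩ Sofia ∩ Ximena ∩ Keiko: (none).
Windows ≥ 30 min: (none).
That's 0 windows.

0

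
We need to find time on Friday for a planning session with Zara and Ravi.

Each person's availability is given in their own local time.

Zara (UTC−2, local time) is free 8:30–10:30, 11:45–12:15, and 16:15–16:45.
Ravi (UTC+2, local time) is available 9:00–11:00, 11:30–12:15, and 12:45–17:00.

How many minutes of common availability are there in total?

Zara → UTC: 10:30–12:30, 13:45–14:15, 18:15–18:45.
Ravi → UTC: 07:00–09:00, 09:30–10:15, 10:45–15:00.
Zara ∩ Ravi: 10:45–12:30, 13:45–14:15.
Total common minutes: 105 + 30 = 135.

135 minutes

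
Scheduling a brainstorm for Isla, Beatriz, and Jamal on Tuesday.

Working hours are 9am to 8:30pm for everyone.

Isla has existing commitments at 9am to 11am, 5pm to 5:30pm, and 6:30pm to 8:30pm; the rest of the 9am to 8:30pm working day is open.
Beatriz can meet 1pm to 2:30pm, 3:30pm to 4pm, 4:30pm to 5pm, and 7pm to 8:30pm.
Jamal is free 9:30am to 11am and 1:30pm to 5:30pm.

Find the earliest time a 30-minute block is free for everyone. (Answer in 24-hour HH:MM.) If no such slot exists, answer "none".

13:30

Isla free within 09:00–20:30: 11:00–17:00, 17:30–18:30.
Isla ∩ Beatriz: 13:00–14:30, 15:30–16:00, 16:30–17:00.
Isla ∩ Beatriz ∩ Jamal: 13:30–14:30, 15:30–16:00, 16:30–17:00.
Windows ≥ 30 min: 13:30–14:30, 15:30–16:00, 16:30–17:00.
Earliest such window starts at 13:30.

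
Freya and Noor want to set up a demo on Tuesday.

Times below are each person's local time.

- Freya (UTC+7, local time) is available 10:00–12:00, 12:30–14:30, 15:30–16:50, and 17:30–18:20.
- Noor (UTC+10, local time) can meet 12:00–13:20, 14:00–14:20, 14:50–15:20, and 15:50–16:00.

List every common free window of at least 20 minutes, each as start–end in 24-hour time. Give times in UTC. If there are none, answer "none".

03:00–03:20, 04:00–04:20

Freya → UTC: 03:00–05:00, 05:30–07:30, 08:30–09:50, 10:30–11:20.
Noor → UTC: 02:00–03:20, 04:00–04:20, 04:50–05:20, 05:50–06:00.
Freya ∩ Noor: 03:00–03:20, 04:00–04:20, 04:50–05:00, 05:50–06:00.
Windows ≥ 20 min: 03:00–03:20, 04:00–04:20.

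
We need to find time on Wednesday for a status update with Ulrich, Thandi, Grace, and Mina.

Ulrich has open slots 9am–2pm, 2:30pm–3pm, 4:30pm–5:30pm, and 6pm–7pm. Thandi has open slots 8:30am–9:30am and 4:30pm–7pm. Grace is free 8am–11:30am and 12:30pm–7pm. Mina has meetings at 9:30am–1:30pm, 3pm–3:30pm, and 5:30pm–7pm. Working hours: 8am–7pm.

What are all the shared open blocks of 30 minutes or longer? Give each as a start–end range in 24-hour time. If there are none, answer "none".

09:00–09:30, 16:30–17:30

Mina free within 08:00–19:00: 08:00–09:30, 13:30–15:00, 15:30–17:30.
Ulrich ∩ Thandi: 09:00–09:30, 16:30–17:30, 18:00–19:00.
Ulrich ∩ Thandi ∩ Grace: 09:00–09:30, 16:30–17:30, 18:00–19:00.
Ulrich ∩ Thandi ∩ Grace ∩ Mina: 09:00–09:30, 16:30–17:30.
Windows ≥ 30 min: 09:00–09:30, 16:30–17:30.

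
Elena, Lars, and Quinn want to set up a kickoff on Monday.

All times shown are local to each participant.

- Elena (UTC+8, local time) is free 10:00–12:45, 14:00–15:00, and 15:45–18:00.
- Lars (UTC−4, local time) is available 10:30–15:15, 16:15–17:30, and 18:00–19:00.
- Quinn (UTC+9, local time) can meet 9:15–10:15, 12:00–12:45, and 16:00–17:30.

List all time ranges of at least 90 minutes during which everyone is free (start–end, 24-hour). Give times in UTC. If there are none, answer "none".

none

Elena → UTC: 02:00–04:45, 06:00–07:00, 07:45–10:00.
Lars → UTC: 14:30–19:15, 20:15–21:30, 22:00–23:00.
Quinn → UTC: 00:15–01:15, 03:00–03:45, 07:00–08:30.
Elena ∩ Lars: (none).
Elena ∩ Lars ∩ Quinn: (none).
Windows ≥ 90 min: (none).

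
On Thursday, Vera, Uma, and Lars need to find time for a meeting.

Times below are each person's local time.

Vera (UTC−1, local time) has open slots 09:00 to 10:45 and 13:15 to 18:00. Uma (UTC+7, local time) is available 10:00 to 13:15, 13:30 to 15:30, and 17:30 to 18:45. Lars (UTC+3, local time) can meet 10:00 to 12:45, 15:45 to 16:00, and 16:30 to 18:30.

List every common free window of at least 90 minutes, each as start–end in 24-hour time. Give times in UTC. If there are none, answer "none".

none

Vera → UTC: 10:00–11:45, 14:15–19:00.
Uma → UTC: 03:00–06:15, 06:30–08:30, 10:30–11:45.
Lars → UTC: 07:00–09:45, 12:45–13:00, 13:30–15:30.
Vera ∩ Uma: 10:30–11:45.
Vera ∩ Uma ∩ Lars: (none).
Windows ≥ 90 min: (none).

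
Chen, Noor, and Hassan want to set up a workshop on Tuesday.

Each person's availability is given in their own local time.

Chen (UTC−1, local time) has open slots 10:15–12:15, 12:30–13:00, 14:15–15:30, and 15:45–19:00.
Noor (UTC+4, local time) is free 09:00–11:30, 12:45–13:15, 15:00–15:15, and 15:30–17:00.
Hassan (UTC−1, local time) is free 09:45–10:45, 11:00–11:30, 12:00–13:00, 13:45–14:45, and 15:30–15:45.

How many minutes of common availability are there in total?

45 minutes

Chen → UTC: 11:15–13:15, 13:30–14:00, 15:15–16:30, 16:45–20:00.
Noor → UTC: 05:00–07:30, 08:45–09:15, 11:00–11:15, 11:30–13:00.
Hassan → UTC: 10:45–11:45, 12:00–12:30, 13:00–14:00, 14:45–15:45, 16:30–16:45.
Chen ∩ Noor: 11:30–13:00.
Chen ∩ Noor ∩ Hassan: 11:30–11:45, 12:00–12:30.
Total common minutes: 15 + 30 = 45.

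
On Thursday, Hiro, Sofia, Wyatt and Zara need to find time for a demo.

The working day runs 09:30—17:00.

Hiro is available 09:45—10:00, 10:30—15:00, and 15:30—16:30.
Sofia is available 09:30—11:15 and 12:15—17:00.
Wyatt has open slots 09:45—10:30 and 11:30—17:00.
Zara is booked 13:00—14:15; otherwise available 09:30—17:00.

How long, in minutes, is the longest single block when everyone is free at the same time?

60 minutes

Zara free within 09:30–17:00: 09:30–13:00, 14:15–17:00.
Hiro ∩ Sofia: 09:45–10:00, 10:30–11:15, 12:15–15:00, 15:30–16:30.
Hiro ∩ Sofia ∩ Wyatt: 09:45–10:00, 12:15–15:00, 15:30–16:30.
Hiro ∩ Sofia ∩ Wyatt ∩ Zara: 09:45–10:00, 12:15–13:00, 14:15–15:00, 15:30–16:30.
Common window lengths: 15, 45, 45, 60 min; longest is 60.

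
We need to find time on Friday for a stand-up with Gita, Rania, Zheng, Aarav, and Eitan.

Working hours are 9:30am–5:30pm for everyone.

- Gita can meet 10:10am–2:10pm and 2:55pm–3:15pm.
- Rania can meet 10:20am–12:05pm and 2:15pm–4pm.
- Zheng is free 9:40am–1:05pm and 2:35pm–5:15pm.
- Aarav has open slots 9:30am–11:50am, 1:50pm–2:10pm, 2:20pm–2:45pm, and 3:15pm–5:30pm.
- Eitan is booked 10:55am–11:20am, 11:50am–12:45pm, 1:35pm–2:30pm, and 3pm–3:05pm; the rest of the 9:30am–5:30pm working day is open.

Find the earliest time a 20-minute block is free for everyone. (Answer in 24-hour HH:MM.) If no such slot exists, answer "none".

Eitan free within 09:30–17:30: 09:30–10:55, 11:20–11:50, 12:45–13:35, 14:30–15:00, 15:05–17:30.
Gita ∩ Rania: 10:20–12:05, 14:55–15:15.
Gita ∩ Rania ∩ Zheng: 10:20–12:05, 14:55–15:15.
Gita ∩ Rania ∩ Zheng ∩ Aarav: 10:20–11:50.
Gita ∩ Rania ∩ Zheng ∩ Aarav ∩ Eitan: 10:20–10:55, 11:20–11:50.
Windows ≥ 20 min: 10:20–10:55, 11:20–11:50.
Earliest such window starts at 10:20.

10:20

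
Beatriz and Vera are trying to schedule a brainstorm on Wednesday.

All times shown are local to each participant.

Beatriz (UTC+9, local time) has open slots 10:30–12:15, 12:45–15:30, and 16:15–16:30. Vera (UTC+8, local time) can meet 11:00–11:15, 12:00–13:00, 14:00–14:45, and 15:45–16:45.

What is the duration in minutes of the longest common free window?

Beatriz → UTC: 01:30–03:15, 03:45–06:30, 07:15–07:30.
Vera → UTC: 03:00–03:15, 04:00–05:00, 06:00–06:45, 07:45–08:45.
Beatriz ∩ Vera: 03:00–03:15, 04:00–05:00, 06:00–06:30.
Common window lengths: 15, 60, 30 min; longest is 60.

60 minutes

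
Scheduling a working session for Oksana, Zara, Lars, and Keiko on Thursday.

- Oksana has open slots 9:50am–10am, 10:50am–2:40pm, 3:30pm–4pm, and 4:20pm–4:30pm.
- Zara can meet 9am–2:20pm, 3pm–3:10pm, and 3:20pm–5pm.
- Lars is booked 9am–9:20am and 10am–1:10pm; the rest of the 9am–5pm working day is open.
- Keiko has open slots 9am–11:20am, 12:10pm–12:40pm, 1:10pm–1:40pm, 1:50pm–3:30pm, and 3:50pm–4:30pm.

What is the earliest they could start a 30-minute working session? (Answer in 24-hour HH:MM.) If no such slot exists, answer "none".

Lars free within 09:00–17:00: 09:20–10:00, 13:10–17:00.
Oksana ∩ Zara: 09:50–10:00, 10:50–14:20, 15:30–16:00, 16:20–16:30.
Oksana ∩ Zara ∩ Lars: 09:50–10:00, 13:10–14:20, 15:30–16:00, 16:20–16:30.
Oksana ∩ Zara ∩ Lars ∩ Keiko: 09:50–10:00, 13:10–13:40, 13:50–14:20, 15:50–16:00, 16:20–16:30.
Windows ≥ 30 min: 13:10–13:40, 13:50–14:20.
Earliest such window starts at 13:10.

13:10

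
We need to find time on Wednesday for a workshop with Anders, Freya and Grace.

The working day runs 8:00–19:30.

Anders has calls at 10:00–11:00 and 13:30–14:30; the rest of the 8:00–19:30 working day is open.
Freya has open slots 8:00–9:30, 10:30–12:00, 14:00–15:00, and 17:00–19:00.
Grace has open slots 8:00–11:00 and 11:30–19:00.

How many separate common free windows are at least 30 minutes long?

Anders free within 08:00–19:30: 08:00–10:00, 11:00–13:30, 14:30–19:30.
Anders ∩ Freya: 08:00–09:30, 11:00–12:00, 14:30–15:00, 17:00–19:00.
Anders ∩ Freya ∩ Grace: 08:00–09:30, 11:30–12:00, 14:30–15:00, 17:00–19:00.
Windows ≥ 30 min: 08:00–09:30, 11:30–12:00, 14:30–15:00, 17:00–19:00.
That's 4 windows.

4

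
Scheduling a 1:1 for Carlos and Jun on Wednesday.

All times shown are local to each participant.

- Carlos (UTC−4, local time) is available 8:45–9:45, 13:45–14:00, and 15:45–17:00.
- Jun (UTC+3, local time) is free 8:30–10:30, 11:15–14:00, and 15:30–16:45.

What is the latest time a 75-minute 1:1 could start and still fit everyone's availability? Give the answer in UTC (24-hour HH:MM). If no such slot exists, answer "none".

none

Carlos → UTC: 12:45–13:45, 17:45–18:00, 19:45–21:00.
Jun → UTC: 05:30–07:30, 08:15–11:00, 12:30–13:45.
Carlos ∩ Jun: 12:45–13:45.
Windows ≥ 75 min: (none).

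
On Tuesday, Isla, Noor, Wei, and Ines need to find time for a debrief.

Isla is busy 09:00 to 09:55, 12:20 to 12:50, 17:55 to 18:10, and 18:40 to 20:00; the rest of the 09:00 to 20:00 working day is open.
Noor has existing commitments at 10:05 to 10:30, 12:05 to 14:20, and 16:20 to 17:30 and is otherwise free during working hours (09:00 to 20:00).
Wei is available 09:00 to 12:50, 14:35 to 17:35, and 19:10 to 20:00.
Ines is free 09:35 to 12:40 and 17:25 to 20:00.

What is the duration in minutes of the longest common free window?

95 minutes

Isla free within 09:00–20:00: 09:55–12:20, 12:50–17:55, 18:10–18:40.
Noor free within 09:00–20:00: 09:00–10:05, 10:30–12:05, 14:20–16:20, 17:30–20:00.
Isla ∩ Noor: 09:55–10:05, 10:30–12:05, 14:20–16:20, 17:30–17:55, 18:10–18:40.
Isla ∩ Noor ∩ Wei: 09:55–10:05, 10:30–12:05, 14:35–16:20, 17:30–17:35.
Isla ∩ Noor ∩ Wei ∩ Ines: 09:55–10:05, 10:30–12:05, 17:30–17:35.
Common window lengths: 10, 95, 5 min; longest is 95.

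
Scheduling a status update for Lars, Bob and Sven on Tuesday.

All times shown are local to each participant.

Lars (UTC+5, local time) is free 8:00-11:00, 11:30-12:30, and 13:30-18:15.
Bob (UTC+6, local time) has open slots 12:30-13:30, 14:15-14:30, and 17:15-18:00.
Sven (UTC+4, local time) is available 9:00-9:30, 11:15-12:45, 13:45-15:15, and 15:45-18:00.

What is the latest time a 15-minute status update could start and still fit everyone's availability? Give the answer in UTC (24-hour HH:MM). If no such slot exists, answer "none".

Lars → UTC: 03:00–06:00, 06:30–07:30, 08:30–13:15.
Bob → UTC: 06:30–07:30, 08:15–08:30, 11:15–12:00.
Sven → UTC: 05:00–05:30, 07:15–08:45, 09:45–11:15, 11:45–14:00.
Lars ∩ Bob: 06:30–07:30, 11:15–12:00.
Lars ∩ Bob ∩ Sven: 07:15–07:30, 11:45–12:00.
Windows ≥ 15 min: 07:15–07:30, 11:45–12:00.
Latest start in the last window 11:45–12:00 is 12:00 − 15 min = 11:45.

11:45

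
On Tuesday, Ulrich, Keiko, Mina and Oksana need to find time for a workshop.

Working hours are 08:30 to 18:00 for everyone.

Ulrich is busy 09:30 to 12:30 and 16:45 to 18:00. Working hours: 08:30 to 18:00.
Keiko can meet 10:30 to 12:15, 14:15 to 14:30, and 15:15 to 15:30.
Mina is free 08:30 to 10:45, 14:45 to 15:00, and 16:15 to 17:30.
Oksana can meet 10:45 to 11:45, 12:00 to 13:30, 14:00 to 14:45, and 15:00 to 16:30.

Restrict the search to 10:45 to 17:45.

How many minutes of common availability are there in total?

Ulrich free within 08:30–18:00: 08:30–09:30, 12:30–16:45.
Ulrich ∩ Keiko: 14:15–14:30, 15:15–15:30.
Ulrich ∩ Keiko ∩ Mina: (none).
Ulrich ∩ Keiko ∩ Mina ∩ Oksana: (none).
Restricted to 10:45–17:45: (none).
Total common minutes: 0.

0 minutes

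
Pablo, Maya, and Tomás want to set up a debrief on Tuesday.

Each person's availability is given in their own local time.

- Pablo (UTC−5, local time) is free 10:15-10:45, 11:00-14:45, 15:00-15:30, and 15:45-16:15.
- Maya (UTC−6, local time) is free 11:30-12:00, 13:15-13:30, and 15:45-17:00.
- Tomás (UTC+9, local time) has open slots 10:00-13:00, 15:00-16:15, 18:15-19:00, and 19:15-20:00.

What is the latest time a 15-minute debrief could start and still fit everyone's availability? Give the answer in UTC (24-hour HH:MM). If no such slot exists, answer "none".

none

Pablo → UTC: 15:15–15:45, 16:00–19:45, 20:00–20:30, 20:45–21:15.
Maya → UTC: 17:30–18:00, 19:15–19:30, 21:45–23:00.
Tomás → UTC: 01:00–04:00, 06:00–07:15, 09:15–10:00, 10:15–11:00.
Pablo ∩ Maya: 17:30–18:00, 19:15–19:30.
Pablo ∩ Maya ∩ Tomás: (none).
Windows ≥ 15 min: (none).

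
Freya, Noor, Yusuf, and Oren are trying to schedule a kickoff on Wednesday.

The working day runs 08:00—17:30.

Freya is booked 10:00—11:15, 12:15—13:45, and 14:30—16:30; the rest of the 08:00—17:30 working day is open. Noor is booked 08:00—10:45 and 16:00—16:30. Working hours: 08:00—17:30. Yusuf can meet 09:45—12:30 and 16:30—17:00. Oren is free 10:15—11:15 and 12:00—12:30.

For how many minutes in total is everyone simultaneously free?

15 minutes

Freya free within 08:00–17:30: 08:00–10:00, 11:15–12:15, 13:45–14:30, 16:30–17:30.
Noor free within 08:00–17:30: 10:45–16:00, 16:30–17:30.
Freya ∩ Noor: 11:15–12:15, 13:45–14:30, 16:30–17:30.
Freya ∩ Noor ∩ Yusuf: 11:15–12:15, 16:30–17:00.
Freya ∩ Noor ∩ Yusuf ∩ Oren: 12:00–12:15.
Total common minutes: 15.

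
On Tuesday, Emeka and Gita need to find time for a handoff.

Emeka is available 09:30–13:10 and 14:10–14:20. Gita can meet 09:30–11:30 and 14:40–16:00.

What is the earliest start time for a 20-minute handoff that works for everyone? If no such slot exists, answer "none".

09:30

Emeka ∩ Gita: 09:30–11:30.
Windows ≥ 20 min: 09:30–11:30.
Earliest such window starts at 09:30.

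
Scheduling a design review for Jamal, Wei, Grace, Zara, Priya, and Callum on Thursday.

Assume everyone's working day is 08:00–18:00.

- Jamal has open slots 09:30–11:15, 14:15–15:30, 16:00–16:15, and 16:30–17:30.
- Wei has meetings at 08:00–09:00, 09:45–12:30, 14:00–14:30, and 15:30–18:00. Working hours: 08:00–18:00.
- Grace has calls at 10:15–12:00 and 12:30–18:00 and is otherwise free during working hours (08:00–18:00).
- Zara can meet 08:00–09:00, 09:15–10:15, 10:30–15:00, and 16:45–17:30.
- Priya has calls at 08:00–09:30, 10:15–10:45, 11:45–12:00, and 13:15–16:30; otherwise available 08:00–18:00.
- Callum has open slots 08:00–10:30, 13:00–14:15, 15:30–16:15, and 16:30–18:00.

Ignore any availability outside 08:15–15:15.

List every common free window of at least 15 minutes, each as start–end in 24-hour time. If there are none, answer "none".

Wei free within 08:00–18:00: 09:00–09:45, 12:30–14:00, 14:30–15:30.
Grace free within 08:00–18:00: 08:00–10:15, 12:00–12:30.
Priya free within 08:00–18:00: 09:30–10:15, 10:45–11:45, 12:00–13:15, 16:30–18:00.
Jamal ∩ Wei: 09:30–09:45, 14:30–15:30.
Jamal ∩ Wei ∩ Grace: 09:30–09:45.
Jamal ∩ Wei ∩ Grace ∩ Zara: 09:30–09:45.
Jamal ∩ Wei ∩ Grace ∩ Zara ∩ Priya: 09:30–09:45.
Jamal ∩ Wei ∩ Grace ∩ Zara ∩ Priya ∩ Callum: 09:30–09:45.
Restricted to 08:15–15:15: 09:30–09:45.
Windows ≥ 15 min: 09:30–09:45.

09:30–09:45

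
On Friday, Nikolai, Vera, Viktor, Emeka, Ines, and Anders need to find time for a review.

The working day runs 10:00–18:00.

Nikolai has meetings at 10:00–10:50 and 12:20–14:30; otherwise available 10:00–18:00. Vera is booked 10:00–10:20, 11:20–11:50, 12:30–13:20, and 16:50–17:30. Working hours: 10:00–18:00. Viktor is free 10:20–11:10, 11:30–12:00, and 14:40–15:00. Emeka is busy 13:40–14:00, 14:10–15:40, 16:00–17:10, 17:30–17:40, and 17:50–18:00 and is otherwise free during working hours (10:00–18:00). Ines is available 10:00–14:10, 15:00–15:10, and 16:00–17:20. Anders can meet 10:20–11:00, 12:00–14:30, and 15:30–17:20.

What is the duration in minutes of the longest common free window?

Nikolai free within 10:00–18:00: 10:50–12:20, 14:30–18:00.
Vera free within 10:00–18:00: 10:20–11:20, 11:50–12:30, 13:20–16:50, 17:30–18:00.
Emeka free within 10:00–18:00: 10:00–13:40, 14:00–14:10, 15:40–16:00, 17:10–17:30, 17:40–17:50.
Nikolai ∩ Vera: 10:50–11:20, 11:50–12:20, 14:30–16:50, 17:30–18:00.
Nikolai ∩ Vera ∩ Viktor: 10:50–11:10, 11:50–12:00, 14:40–15:00.
Nikolai ∩ Vera ∩ Viktor ∩ Emeka: 10:50–11:10, 11:50–12:00.
Nikolai ∩ Vera ∩ Viktor ∩ Emeka ∩ Ines: 10:50–11:10, 11:50–12:00.
Nikolai ∩ Vera ∩ Viktor ∩ Emeka ∩ Ines ∩ Anders: 10:50–11:00.
Single common window of 10 minutes.

10 minutes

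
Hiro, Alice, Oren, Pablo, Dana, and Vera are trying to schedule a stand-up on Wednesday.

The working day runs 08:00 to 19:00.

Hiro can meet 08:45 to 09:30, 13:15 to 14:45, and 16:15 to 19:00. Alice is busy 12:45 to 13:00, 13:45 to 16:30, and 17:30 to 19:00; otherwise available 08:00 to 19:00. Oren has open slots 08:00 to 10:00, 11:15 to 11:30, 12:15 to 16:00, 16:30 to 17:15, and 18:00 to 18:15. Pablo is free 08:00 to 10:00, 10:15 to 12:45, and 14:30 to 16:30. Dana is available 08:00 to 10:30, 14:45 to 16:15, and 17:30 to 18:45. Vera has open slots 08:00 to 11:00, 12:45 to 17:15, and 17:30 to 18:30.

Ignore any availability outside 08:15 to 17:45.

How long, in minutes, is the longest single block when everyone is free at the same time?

45 minutes

Alice free within 08:00–19:00: 08:00–12:45, 13:00–13:45, 16:30–17:30.
Hiro ∩ Alice: 08:45–09:30, 13:15–13:45, 16:30–17:30.
Hiro ∩ Alice ∩ Oren: 08:45–09:30, 13:15–13:45, 16:30–17:15.
Hiro ∩ Alice ∩ Oren ∩ Pablo: 08:45–09:30.
Hiro ∩ Alice ∩ Oren ∩ Pablo ∩ Dana: 08:45–09:30.
Hiro ∩ Alice ∩ Oren ∩ Pablo ∩ Dana ∩ Vera: 08:45–09:30.
Restricted to 08:15–17:45: 08:45–09:30.
Single common window of 45 minutes.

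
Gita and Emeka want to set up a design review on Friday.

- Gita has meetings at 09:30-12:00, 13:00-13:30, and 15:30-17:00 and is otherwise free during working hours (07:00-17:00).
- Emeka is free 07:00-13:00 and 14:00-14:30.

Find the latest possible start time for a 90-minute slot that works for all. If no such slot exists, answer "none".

08:00

Gita free within 07:00–17:00: 07:00–09:30, 12:00–13:00, 13:30–15:30.
Gita ∩ Emeka: 07:00–09:30, 12:00–13:00, 14:00–14:30.
Windows ≥ 90 min: 07:00–09:30.
Latest start in the last window 07:00–09:30 is 09:30 − 90 min = 08:00.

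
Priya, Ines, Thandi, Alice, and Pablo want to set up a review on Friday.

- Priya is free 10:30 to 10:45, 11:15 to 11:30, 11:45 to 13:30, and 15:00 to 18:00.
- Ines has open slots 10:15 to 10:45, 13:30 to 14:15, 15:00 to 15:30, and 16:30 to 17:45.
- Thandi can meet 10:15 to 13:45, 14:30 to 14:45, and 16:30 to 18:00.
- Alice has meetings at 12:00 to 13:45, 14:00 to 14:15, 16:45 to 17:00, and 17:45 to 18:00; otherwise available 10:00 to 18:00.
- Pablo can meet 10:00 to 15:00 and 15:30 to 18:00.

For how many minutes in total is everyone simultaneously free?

Alice free within 10:00–18:00: 10:00–12:00, 13:45–14:00, 14:15–16:45, 17:00–17:45.
Priya ∩ Ines: 10:30–10:45, 15:00–15:30, 16:30–17:45.
Priya ∩ Ines ∩ Thandi: 10:30–10:45, 16:30–17:45.
Priya ∩ Ines ∩ Thandi ∩ Alice: 10:30–10:45, 16:30–16:45, 17:00–17:45.
Priya ∩ Ines ∩ Thandi ∩ Alice ∩ Pablo: 10:30–10:45, 16:30–16:45, 17:00–17:45.
Total common minutes: 15 + 15 + 45 = 75.

75 minutes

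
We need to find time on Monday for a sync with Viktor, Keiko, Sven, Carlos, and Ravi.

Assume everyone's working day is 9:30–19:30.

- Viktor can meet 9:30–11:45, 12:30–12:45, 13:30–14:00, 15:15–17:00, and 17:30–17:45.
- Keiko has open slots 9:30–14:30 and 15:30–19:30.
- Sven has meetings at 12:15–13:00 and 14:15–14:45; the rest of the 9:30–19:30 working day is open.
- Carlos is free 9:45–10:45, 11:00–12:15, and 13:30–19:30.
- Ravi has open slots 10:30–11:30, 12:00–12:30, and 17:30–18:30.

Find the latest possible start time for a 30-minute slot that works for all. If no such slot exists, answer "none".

11:00

Sven free within 09:30–19:30: 09:30–12:15, 13:00–14:15, 14:45–19:30.
Viktor ∩ Keiko: 09:30–11:45, 12:30–12:45, 13:30–14:00, 15:30–17:00, 17:30–17:45.
Viktor ∩ Keiko ∩ Sven: 09:30–11:45, 13:30–14:00, 15:30–17:00, 17:30–17:45.
Viktor ∩ Keiko ∩ Sven ∩ Carlos: 09:45–10:45, 11:00–11:45, 13:30–14:00, 15:30–17:00, 17:30–17:45.
Viktor ∩ Keiko ∩ Sven ∩ Carlos ∩ Ravi: 10:30–10:45, 11:00–11:30, 17:30–17:45.
Windows ≥ 30 min: 11:00–11:30.
Latest start in the last window 11:00–11:30 is 11:30 − 30 min = 11:00.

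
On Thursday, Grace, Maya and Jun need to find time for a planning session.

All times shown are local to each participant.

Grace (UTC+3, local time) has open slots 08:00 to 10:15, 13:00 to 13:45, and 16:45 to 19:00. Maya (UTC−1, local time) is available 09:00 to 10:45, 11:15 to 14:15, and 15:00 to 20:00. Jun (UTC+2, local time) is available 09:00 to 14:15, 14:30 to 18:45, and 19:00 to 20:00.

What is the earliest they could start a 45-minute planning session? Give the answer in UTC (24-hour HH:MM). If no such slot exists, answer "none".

10:00

Grace → UTC: 05:00–07:15, 10:00–10:45, 13:45–16:00.
Maya → UTC: 10:00–11:45, 12:15–15:15, 16:00–21:00.
Jun → UTC: 07:00–12:15, 12:30–16:45, 17:00–18:00.
Grace ∩ Maya: 10:00–10:45, 13:45–15:15.
Grace ∩ Maya ∩ Jun: 10:00–10:45, 13:45–15:15.
Windows ≥ 45 min: 10:00–10:45, 13:45–15:15.
Earliest such window starts at 10:00.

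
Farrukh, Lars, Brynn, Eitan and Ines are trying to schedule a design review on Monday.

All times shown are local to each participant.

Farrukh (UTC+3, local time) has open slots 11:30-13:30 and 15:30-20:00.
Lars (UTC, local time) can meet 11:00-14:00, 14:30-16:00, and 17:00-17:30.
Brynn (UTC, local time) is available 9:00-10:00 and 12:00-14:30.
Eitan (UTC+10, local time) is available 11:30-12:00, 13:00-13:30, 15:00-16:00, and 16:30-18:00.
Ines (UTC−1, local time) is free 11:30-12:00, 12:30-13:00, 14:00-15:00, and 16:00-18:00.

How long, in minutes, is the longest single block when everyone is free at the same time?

0 minutes

Farrukh → UTC: 08:30–10:30, 12:30–17:00.
Lars → UTC: 11:00–14:00, 14:30–16:00, 17:00–17:30.
Brynn → UTC: 09:00–10:00, 12:00–14:30.
Eitan → UTC: 01:30–02:00, 03:00–03:30, 05:00–06:00, 06:30–08:00.
Ines → UTC: 12:30–13:00, 13:30–14:00, 15:00–16:00, 17:00–19:00.
Farrukh ∩ Lars: 12:30–14:00, 14:30–16:00.
Farrukh ∩ Lars ∩ Brynn: 12:30–14:00.
Farrukh ∩ Lars ∩ Brynn ∩ Eitan: (none).
Farrukh ∩ Lars ∩ Brynn ∩ Eitan ∩ Ines: (none).
No common window.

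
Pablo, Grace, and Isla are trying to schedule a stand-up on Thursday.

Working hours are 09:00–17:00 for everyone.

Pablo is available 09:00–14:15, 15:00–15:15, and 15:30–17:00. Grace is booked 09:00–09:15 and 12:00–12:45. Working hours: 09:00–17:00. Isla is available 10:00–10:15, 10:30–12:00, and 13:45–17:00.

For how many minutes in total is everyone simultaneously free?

Grace free within 09:00–17:00: 09:15–12:00, 12:45–17:00.
Pablo ∩ Grace: 09:15–12:00, 12:45–14:15, 15:00–15:15, 15:30–17:00.
Pablo ∩ Grace ∩ Isla: 10:00–10:15, 10:30–12:00, 13:45–14:15, 15:00–15:15, 15:30–17:00.
Total common minutes: 15 + 90 + 30 + 15 + 90 = 240.

240 minutes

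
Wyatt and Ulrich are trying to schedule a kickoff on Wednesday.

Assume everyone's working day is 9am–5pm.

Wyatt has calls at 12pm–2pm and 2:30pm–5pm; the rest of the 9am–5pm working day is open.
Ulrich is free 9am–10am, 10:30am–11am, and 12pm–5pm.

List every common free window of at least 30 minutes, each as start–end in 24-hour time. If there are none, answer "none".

09:00–10:00, 10:30–11:00, 14:00–14:30

Wyatt free within 09:00–17:00: 09:00–12:00, 14:00–14:30.
Wyatt ∩ Ulrich: 09:00–10:00, 10:30–11:00, 14:00–14:30.
Windows ≥ 30 min: 09:00–10:00, 10:30–11:00, 14:00–14:30.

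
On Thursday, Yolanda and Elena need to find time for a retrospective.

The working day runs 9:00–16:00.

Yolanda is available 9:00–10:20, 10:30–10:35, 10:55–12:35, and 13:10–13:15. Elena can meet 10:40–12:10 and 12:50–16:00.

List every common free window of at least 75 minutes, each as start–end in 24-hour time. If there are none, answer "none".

10:55–12:10

Yolanda ∩ Elena: 10:55–12:10, 13:10–13:15.
Windows ≥ 75 min: 10:55–12:10.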